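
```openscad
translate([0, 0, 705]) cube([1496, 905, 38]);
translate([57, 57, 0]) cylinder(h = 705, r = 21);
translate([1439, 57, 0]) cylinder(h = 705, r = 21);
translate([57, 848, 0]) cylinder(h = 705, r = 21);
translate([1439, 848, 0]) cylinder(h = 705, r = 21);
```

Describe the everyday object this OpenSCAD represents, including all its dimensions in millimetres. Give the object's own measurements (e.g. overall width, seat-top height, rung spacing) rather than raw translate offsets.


A rectangular dining table. The top is 1496×905×38 mm with its upper surface at z = 743 mm. It stands on four round legs of 42 mm diameter, each leg's bounding box inset 36 mm from the nearest pair of top edges, running from the floor to the underside of the top.


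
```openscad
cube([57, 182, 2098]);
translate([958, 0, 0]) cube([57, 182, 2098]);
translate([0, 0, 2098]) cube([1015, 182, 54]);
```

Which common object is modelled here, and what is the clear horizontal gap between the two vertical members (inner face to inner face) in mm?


A door frame. The clear opening width is 901 mm.

Two 2098 mm tall posts with a header on top — a door frame. The left jamb is 57 mm wide at x = 0; the right jamb starts at x = 958. The clear opening is 958 − 57 = 901 mm.


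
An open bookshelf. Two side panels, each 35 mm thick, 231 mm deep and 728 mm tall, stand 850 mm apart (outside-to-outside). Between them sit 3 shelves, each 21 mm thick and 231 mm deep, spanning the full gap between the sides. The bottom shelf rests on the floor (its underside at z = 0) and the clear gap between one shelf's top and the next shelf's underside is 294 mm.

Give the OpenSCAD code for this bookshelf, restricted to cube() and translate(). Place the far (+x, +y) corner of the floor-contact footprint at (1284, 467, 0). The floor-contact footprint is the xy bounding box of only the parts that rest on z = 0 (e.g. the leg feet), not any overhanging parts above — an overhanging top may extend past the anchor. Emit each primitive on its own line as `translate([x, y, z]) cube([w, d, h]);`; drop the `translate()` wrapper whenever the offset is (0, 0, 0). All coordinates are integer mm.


translate([434, 236, 0]) cube([35, 231, 728]);
translate([1249, 236, 0]) cube([35, 231, 728]);
translate([469, 236, 0]) cube([780, 231, 21]);
translate([469, 236, 315]) cube([780, 231, 21]);
translate([469, 236, 630]) cube([780, 231, 21]);


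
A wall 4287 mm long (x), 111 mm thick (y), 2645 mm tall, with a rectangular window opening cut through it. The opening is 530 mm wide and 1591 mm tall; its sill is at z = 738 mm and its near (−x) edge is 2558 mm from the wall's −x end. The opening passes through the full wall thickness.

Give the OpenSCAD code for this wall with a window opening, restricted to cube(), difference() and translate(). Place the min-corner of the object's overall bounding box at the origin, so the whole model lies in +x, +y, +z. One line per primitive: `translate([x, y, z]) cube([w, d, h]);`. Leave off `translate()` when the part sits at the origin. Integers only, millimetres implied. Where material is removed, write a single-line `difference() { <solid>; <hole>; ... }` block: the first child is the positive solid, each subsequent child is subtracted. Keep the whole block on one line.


difference() { cube([4287, 111, 2645]); translate([2558, 0, 738]) cube([530, 111, 1591]); }


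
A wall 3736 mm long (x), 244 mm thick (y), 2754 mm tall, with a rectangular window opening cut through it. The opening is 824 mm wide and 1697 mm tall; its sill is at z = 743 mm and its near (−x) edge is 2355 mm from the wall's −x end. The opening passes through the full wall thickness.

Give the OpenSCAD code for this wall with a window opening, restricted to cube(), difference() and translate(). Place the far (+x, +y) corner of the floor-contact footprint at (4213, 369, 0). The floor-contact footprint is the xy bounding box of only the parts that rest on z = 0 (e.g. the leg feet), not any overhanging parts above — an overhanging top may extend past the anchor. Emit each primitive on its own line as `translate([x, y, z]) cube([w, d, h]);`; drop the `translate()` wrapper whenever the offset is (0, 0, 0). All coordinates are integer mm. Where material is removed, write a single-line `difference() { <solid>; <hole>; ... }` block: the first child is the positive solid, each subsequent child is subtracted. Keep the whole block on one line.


difference() { translate([477, 125, 0]) cube([3736, 244, 2754]); translate([2832, 125, 743]) cube([824, 244, 1697]); }


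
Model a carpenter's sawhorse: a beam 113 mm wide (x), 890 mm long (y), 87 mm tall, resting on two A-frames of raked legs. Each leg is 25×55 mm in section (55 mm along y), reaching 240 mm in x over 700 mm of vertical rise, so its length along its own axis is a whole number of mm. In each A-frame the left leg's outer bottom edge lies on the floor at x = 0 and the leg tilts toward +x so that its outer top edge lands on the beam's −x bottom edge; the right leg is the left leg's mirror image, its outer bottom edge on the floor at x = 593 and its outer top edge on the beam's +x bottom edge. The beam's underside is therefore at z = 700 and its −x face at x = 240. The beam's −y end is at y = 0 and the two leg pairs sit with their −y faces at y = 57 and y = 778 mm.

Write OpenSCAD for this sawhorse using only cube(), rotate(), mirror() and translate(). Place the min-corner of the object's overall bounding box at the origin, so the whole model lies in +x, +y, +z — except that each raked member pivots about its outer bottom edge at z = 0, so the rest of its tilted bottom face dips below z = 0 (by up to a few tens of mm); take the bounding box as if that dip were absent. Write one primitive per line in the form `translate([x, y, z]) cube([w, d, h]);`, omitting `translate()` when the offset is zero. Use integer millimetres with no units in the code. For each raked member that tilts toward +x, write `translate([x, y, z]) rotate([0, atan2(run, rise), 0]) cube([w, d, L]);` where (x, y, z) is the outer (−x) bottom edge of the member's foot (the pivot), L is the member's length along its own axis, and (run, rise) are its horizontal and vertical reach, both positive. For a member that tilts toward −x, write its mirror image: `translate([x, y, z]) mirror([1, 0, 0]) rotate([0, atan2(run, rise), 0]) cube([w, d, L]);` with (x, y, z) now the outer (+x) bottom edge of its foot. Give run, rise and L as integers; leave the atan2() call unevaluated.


translate([240, 0, 700]) cube([113, 890, 87]);
translate([0, 57, 0]) rotate([0, atan2(240, 700), 0]) cube([25, 55, 740]);
translate([593, 57, 0]) mirror([1, 0, 0]) rotate([0, atan2(240, 700), 0]) cube([25, 55, 740]);
translate([0, 778, 0]) rotate([0, atan2(240, 700), 0]) cube([25, 55, 740]);
translate([593, 778, 0]) mirror([1, 0, 0]) rotate([0, atan2(240, 700), 0]) cube([25, 55, 740]);


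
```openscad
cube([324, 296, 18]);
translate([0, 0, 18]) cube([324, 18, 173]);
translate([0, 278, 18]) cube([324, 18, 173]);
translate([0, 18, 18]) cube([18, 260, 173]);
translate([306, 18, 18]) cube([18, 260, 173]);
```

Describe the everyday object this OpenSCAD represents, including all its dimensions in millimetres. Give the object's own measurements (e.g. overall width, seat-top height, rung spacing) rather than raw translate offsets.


An open-topped rectangular box: outside dimensions 324×296×191 mm, with a uniform wall and base thickness of 18 mm. The base is a full 324×296 slab on the floor; four walls sit on top of the base. The front and back walls (the −y and +y sides) span the full width; the two side walls fit between them.


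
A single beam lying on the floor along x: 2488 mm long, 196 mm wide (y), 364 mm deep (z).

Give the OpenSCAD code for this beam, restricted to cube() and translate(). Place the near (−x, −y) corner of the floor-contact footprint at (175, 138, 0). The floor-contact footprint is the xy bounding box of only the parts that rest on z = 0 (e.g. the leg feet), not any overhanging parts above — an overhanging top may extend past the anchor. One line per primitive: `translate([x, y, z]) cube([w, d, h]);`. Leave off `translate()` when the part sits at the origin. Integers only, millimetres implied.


translate([175, 138, 0]) cube([2488, 196, 364]);


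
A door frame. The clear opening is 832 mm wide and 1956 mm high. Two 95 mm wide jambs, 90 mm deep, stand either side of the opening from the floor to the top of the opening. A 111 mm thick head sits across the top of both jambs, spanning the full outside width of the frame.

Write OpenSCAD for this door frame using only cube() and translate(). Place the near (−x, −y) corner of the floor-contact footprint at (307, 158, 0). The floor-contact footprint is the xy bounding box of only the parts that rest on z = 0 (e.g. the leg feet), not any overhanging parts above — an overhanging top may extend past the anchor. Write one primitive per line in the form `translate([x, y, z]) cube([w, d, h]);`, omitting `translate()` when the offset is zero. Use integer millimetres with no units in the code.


translate([307, 158, 0]) cube([95, 90, 1956]);
translate([1234, 158, 0]) cube([95, 90, 1956]);
translate([307, 158, 1956]) cube([1022, 90, 111]);


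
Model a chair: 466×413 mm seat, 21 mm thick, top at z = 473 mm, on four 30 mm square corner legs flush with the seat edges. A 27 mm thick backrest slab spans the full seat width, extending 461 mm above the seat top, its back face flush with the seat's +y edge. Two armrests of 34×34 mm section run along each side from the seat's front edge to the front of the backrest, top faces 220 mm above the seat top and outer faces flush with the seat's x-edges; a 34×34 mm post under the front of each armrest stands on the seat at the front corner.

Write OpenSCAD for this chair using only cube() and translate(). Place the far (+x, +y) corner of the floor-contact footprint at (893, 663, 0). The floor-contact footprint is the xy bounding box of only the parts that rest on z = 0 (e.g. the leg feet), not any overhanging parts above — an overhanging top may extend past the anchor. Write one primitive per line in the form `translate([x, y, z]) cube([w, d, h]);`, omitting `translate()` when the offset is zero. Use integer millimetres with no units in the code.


translate([427, 250, 452]) cube([466, 413, 21]);
translate([427, 250, 0]) cube([30, 30, 452]);
translate([863, 250, 0]) cube([30, 30, 452]);
translate([427, 633, 0]) cube([30, 30, 452]);
translate([863, 633, 0]) cube([30, 30, 452]);
translate([427, 636, 473]) cube([466, 27, 461]);
translate([427, 250, 659]) cube([34, 386, 34]);
translate([859, 250, 659]) cube([34, 386, 34]);
translate([427, 250, 473]) cube([34, 34, 186]);
translate([859, 250, 473]) cube([34, 34, 186]);


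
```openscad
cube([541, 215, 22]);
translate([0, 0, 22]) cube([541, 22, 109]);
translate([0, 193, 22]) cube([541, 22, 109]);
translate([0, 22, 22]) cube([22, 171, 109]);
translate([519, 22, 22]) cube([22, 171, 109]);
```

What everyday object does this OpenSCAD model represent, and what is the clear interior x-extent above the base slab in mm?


An open box. The internal width is 497 mm.

A 541×215 base slab with four walls standing on it — an open box. The base is 541 mm wide and the walls are 22 mm thick, so the internal width is 541 − 2 × 22 = 497 mm.


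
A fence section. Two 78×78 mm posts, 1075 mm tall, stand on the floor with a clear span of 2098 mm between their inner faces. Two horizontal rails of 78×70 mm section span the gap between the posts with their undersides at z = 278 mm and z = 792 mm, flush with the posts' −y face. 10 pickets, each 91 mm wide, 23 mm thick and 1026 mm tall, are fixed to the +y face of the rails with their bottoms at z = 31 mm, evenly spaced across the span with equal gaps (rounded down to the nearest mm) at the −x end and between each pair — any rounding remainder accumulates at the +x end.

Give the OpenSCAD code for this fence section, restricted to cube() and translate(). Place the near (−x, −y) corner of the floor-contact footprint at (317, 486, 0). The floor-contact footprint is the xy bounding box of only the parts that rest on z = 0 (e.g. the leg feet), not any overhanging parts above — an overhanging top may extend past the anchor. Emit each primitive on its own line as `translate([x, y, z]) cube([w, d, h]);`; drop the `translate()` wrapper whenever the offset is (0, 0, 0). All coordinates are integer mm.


translate([317, 486, 0]) cube([78, 78, 1075]);
translate([2493, 486, 0]) cube([78, 78, 1075]);
translate([395, 486, 278]) cube([2098, 78, 70]);
translate([395, 486, 792]) cube([2098, 78, 70]);
translate([503, 564, 31]) cube([91, 23, 1026]);
translate([702, 564, 31]) cube([91, 23, 1026]);
translate([901, 564, 31]) cube([91, 23, 1026]);
translate([1100, 564, 31]) cube([91, 23, 1026]);
translate([1299, 564, 31]) cube([91, 23, 1026]);
translate([1498, 564, 31]) cube([91, 23, 1026]);
translate([1697, 564, 31]) cube([91, 23, 1026]);
translate([1896, 564, 31]) cube([91, 23, 1026]);
translate([2095, 564, 31]) cube([91, 23, 1026]);
translate([2294, 564, 31]) cube([91, 23, 1026]);


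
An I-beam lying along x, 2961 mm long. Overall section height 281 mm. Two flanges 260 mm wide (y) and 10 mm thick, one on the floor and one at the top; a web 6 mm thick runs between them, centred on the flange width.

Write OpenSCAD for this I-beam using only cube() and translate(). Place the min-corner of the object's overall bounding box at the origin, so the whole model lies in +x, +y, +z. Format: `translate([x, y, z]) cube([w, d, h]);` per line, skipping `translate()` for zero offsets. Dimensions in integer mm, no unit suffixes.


cube([2961, 260, 10]);
translate([0, 127, 10]) cube([2961, 6, 261]);
translate([0, 0, 271]) cube([2961, 260, 10]);


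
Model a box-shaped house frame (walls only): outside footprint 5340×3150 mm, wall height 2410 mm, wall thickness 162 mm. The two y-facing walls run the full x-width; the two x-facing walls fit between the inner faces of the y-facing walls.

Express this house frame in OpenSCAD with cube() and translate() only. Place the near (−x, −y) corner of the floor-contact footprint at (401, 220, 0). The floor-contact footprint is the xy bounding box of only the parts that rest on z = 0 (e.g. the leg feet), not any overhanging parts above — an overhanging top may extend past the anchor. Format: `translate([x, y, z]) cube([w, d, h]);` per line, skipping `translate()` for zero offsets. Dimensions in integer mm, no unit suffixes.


translate([401, 220, 0]) cube([5340, 162, 2410]);
translate([401, 3208, 0]) cube([5340, 162, 2410]);
translate([401, 382, 0]) cube([162, 2826, 2410]);
translate([5579, 382, 0]) cube([162, 2826, 2410]);


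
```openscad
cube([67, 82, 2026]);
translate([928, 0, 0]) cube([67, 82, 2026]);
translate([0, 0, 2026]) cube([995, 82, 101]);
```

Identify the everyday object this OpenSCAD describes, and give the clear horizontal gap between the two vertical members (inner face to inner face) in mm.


A door frame. The clear opening width is 861 mm.

Two 2026 mm tall posts with a header on top — a door frame. The left jamb is 67 mm wide at x = 0; the right jamb starts at x = 928. The clear opening is 928 − 67 = 861 mm.


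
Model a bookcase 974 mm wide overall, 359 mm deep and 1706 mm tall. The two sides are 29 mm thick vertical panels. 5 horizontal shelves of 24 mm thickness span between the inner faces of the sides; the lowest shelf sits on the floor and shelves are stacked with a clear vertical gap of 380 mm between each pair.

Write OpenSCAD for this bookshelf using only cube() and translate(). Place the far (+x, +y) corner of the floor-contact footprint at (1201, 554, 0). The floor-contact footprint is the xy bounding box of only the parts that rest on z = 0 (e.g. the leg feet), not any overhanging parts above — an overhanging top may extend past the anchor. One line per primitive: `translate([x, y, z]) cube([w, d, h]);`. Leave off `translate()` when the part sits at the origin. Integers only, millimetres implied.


translate([227, 195, 0]) cube([29, 359, 1706]);
translate([1172, 195, 0]) cube([29, 359, 1706]);
translate([256, 195, 0]) cube([916, 359, 24]);
translate([256, 195, 404]) cube([916, 359, 24]);
translate([256, 195, 808]) cube([916, 359, 24]);
translate([256, 195, 1212]) cube([916, 359, 24]);
translate([256, 195, 1616]) cube([916, 359, 24]);


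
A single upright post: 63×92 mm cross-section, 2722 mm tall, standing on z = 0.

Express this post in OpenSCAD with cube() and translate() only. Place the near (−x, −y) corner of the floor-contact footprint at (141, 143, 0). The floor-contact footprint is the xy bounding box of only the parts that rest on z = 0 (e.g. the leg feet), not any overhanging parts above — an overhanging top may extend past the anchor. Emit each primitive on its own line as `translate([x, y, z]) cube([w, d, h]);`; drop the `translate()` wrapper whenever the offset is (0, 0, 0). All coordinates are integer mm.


translate([141, 143, 0]) cube([63, 92, 2722]);


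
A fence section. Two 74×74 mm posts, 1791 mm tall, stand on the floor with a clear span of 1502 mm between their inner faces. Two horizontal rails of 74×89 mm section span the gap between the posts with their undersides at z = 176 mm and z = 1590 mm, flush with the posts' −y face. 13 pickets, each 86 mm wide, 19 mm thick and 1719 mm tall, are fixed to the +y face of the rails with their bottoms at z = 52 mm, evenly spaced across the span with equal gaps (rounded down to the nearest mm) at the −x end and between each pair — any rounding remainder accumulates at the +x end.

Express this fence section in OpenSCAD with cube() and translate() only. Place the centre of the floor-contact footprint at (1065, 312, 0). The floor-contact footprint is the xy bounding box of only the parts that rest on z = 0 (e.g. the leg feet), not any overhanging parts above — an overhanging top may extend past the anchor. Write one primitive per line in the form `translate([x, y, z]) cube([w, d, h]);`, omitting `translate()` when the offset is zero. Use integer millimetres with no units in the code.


translate([240, 275, 0]) cube([74, 74, 1791]);
translate([1816, 275, 0]) cube([74, 74, 1791]);
translate([314, 275, 176]) cube([1502, 74, 89]);
translate([314, 275, 1590]) cube([1502, 74, 89]);
translate([341, 349, 52]) cube([86, 19, 1719]);
translate([454, 349, 52]) cube([86, 19, 1719]);
translate([567, 349, 52]) cube([86, 19, 1719]);
translate([680, 349, 52]) cube([86, 19, 1719]);
translate([793, 349, 52]) cube([86, 19, 1719]);
translate([906, 349, 52]) cube([86, 19, 1719]);
translate([1019, 349, 52]) cube([86, 19, 1719]);
translate([1132, 349, 52]) cube([86, 19, 1719]);
translate([1245, 349, 52]) cube([86, 19, 1719]);
translate([1358, 349, 52]) cube([86, 19, 1719]);
translate([1471, 349, 52]) cube([86, 19, 1719]);
translate([1584, 349, 52]) cube([86, 19, 1719]);
translate([1697, 349, 52]) cube([86, 19, 1719]);


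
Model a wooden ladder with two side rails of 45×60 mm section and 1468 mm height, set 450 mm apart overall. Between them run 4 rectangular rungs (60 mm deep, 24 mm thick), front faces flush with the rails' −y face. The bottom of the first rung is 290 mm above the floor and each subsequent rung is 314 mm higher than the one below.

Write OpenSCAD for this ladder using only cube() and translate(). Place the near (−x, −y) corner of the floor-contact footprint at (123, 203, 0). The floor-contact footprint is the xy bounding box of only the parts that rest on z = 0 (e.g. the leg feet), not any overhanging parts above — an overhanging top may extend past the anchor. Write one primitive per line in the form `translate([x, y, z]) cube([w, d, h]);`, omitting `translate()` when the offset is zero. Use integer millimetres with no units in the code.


translate([123, 203, 0]) cube([45, 60, 1468]);
translate([528, 203, 0]) cube([45, 60, 1468]);
translate([168, 203, 290]) cube([360, 60, 24]);
translate([168, 203, 604]) cube([360, 60, 24]);
translate([168, 203, 918]) cube([360, 60, 24]);
translate([168, 203, 1232]) cube([360, 60, 24]);


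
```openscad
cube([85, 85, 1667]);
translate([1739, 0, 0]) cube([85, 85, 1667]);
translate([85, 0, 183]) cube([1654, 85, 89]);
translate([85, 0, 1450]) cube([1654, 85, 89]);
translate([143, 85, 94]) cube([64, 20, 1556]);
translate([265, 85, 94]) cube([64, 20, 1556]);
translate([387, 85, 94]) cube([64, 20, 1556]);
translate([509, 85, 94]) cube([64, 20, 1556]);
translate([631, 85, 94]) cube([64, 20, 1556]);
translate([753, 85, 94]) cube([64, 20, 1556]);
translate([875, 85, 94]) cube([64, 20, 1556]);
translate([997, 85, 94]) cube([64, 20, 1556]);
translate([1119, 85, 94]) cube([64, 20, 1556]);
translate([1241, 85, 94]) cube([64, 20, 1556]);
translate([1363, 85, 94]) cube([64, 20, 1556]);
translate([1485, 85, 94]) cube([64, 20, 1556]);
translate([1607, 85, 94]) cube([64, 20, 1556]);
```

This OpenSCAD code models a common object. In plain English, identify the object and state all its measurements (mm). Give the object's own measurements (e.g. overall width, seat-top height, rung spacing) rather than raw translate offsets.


A fence section. Two 85×85 mm posts, 1667 mm tall, stand on the floor with a clear span of 1654 mm between their inner faces. Two horizontal rails of 85×89 mm section span the gap between the posts with their undersides at z = 183 mm and z = 1450 mm, flush with the posts' −y face. 13 pickets, each 64 mm wide, 20 mm thick and 1556 mm tall, are fixed to the +y face of the rails with their bottoms at z = 94 mm, spaced across the span with a 58 mm gap after the −x post and between neighbouring pickets, with 68 mm left before the +x post.


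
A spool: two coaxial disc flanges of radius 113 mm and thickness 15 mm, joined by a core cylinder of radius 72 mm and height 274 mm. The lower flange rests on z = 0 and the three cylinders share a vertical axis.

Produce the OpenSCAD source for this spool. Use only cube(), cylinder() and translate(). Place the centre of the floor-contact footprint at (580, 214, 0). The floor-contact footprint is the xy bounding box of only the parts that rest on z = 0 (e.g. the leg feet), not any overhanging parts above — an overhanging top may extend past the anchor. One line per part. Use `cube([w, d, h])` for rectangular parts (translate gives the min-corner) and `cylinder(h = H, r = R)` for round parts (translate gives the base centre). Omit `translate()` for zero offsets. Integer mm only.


translate([580, 214, 0]) cylinder(h = 15, r = 113);
translate([580, 214, 15]) cylinder(h = 274, r = 72);
translate([580, 214, 289]) cylinder(h = 15, r = 113);


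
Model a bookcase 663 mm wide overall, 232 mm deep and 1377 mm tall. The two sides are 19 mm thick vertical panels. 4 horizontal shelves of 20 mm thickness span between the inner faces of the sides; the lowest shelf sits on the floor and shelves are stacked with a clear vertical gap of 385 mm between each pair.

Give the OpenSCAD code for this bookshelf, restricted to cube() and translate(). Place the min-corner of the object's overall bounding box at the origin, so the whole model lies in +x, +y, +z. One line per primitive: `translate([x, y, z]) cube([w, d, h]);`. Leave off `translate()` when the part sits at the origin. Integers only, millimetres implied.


cube([19, 232, 1377]);
translate([644, 0, 0]) cube([19, 232, 1377]);
translate([19, 0, 0]) cube([625, 232, 20]);
translate([19, 0, 405]) cube([625, 232, 20]);
translate([19, 0, 810]) cube([625, 232, 20]);
translate([19, 0, 1215]) cube([625, 232, 20]);


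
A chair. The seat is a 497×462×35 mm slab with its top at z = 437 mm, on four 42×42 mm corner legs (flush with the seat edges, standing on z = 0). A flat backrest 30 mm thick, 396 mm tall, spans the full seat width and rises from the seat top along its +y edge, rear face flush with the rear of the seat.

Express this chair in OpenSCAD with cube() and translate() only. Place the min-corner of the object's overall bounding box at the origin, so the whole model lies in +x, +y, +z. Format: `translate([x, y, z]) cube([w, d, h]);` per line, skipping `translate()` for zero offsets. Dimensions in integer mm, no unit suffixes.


translate([0, 0, 402]) cube([497, 462, 35]);
cube([42, 42, 402]);
translate([455, 0, 0]) cube([42, 42, 402]);
translate([0, 420, 0]) cube([42, 42, 402]);
translate([455, 420, 0]) cube([42, 42, 402]);
translate([0, 432, 437]) cube([497, 30, 396]);


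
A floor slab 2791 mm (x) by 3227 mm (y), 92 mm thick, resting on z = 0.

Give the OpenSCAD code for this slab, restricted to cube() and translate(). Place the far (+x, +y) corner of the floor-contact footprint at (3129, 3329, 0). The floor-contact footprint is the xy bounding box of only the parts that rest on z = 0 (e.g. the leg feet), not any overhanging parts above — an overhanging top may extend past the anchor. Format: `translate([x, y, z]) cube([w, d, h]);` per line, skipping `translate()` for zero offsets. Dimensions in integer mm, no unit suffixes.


translate([338, 102, 0]) cube([2791, 3227, 92]);


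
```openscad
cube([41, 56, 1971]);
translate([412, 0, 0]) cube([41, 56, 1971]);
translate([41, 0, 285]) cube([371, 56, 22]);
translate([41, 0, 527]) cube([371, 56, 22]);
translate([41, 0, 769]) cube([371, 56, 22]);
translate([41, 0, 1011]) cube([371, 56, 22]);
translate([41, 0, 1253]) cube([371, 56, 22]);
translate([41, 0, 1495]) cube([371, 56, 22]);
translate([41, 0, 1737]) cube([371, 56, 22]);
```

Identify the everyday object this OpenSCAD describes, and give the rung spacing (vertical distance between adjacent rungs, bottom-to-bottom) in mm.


A ladder. The rung spacing is 242 mm.

Two tall 41×56 posts with 7 short bars between them — a ladder. Adjacent rungs sit at z = 285 and z = 527, so the spacing is 527 − 285 = 242 mm.


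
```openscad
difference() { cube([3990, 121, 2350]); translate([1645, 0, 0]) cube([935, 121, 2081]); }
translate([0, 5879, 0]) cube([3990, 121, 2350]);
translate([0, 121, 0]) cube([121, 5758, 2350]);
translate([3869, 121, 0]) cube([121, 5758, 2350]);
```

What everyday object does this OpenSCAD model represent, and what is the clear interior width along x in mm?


A single room. The interior width is 3748 mm.

Four walls enclosing a rectangle with a door in the front wall — a room. Outside width 3990 minus two 121 mm walls gives 3748 mm.


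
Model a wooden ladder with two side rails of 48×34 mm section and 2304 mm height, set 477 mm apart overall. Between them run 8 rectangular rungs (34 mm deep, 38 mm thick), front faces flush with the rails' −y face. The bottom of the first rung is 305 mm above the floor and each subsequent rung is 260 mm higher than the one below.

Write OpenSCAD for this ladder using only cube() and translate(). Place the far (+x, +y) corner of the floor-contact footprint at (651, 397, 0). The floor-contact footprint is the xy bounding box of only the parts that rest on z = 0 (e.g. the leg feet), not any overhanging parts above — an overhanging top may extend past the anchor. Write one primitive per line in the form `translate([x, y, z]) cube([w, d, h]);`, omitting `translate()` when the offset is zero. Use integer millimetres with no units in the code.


// rung span = 477 - 2*48 = 381
// rung[k] z = 305 + k*260
translate([174, 363, 0]) cube([48, 34, 2304]);
translate([603, 363, 0]) cube([48, 34, 2304]);
translate([222, 363, 305]) cube([381, 34, 38]);
translate([222, 363, 565]) cube([381, 34, 38]);
translate([222, 363, 825]) cube([381, 34, 38]);
translate([222, 363, 1085]) cube([381, 34, 38]);
translate([222, 363, 1345]) cube([381, 34, 38]);
translate([222, 363, 1605]) cube([381, 34, 38]);
translate([222, 363, 1865]) cube([381, 34, 38]);
translate([222, 363, 2125]) cube([381, 34, 38]);


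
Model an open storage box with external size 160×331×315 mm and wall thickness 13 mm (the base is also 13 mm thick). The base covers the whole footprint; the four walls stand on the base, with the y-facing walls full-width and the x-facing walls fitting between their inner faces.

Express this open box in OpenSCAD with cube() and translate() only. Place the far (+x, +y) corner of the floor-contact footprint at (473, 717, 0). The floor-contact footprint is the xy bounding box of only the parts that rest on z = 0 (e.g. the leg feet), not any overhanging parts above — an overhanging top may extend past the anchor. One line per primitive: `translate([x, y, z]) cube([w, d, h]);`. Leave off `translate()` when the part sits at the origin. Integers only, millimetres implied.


translate([313, 386, 0]) cube([160, 331, 13]);
translate([313, 386, 13]) cube([160, 13, 302]);
translate([313, 704, 13]) cube([160, 13, 302]);
translate([313, 399, 13]) cube([13, 305, 302]);
translate([460, 399, 13]) cube([13, 305, 302]);


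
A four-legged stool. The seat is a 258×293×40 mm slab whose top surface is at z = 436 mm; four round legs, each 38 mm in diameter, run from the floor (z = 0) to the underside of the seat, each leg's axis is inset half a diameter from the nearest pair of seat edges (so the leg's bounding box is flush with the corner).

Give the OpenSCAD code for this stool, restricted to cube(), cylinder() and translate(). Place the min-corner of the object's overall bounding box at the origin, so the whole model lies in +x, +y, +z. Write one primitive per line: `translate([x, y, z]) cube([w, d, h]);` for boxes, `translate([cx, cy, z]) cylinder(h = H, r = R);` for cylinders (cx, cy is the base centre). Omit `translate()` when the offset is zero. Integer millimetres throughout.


translate([0, 0, 396]) cube([258, 293, 40]);
translate([19, 19, 0]) cylinder(h = 396, r = 19);
translate([239, 19, 0]) cylinder(h = 396, r = 19);
translate([19, 274, 0]) cylinder(h = 396, r = 19);
translate([239, 274, 0]) cylinder(h = 396, r = 19);


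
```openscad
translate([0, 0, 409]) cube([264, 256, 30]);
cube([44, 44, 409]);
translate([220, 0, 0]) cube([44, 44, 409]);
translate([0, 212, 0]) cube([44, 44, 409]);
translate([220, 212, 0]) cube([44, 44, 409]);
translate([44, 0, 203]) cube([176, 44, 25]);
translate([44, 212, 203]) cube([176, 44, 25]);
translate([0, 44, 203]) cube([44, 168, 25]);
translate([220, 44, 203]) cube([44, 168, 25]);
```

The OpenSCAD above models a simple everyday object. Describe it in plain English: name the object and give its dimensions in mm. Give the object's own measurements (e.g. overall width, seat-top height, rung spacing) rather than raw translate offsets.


A four-legged stool. The seat is a 264×256×30 mm slab whose top surface is at z = 439 mm; four square legs, each 44×44 mm in cross-section, run from the floor (z = 0) to the underside of the seat, each flush with a corner of the seat. Four stretchers, 44 mm wide and 25 mm tall, connect adjacent legs with their undersides at z = 203 mm, each running between the inner faces of the legs it joins and aligned with the legs' outer faces on the other axis.


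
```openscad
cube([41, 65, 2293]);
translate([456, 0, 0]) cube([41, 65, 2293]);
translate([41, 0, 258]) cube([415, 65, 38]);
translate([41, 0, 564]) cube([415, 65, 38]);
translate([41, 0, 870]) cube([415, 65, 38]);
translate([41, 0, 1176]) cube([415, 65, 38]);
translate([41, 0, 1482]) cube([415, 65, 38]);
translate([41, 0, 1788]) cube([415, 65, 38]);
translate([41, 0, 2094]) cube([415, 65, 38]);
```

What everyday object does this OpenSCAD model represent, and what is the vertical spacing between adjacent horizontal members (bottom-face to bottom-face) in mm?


A ladder. The rung spacing is 306 mm.

Two tall 41×65 posts with 7 short bars between them — a ladder. Adjacent rungs sit at z = 258 and z = 564, so the spacing is 564 − 258 = 306 mm.


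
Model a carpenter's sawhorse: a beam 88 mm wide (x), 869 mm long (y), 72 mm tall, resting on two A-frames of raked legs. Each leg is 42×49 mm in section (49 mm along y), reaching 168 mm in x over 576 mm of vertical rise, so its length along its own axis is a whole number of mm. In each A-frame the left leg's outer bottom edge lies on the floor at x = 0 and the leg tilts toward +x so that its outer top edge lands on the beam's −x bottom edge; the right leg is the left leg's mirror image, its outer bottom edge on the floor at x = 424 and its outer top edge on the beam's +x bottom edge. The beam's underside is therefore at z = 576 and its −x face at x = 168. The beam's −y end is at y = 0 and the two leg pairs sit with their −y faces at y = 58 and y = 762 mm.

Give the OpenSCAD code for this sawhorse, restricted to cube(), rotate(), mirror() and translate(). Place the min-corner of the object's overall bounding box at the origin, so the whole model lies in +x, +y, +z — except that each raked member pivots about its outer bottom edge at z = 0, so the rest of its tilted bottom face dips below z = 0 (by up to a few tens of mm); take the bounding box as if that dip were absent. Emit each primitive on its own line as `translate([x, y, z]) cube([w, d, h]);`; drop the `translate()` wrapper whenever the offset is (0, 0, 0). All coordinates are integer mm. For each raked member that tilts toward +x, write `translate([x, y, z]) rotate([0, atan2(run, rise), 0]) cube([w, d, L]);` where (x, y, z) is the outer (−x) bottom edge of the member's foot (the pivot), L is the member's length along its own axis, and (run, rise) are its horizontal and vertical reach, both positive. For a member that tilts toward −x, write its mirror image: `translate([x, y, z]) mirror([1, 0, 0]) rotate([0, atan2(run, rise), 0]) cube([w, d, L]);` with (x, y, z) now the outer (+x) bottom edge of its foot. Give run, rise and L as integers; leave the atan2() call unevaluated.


translate([168, 0, 576]) cube([88, 869, 72]);
translate([0, 58, 0]) rotate([0, atan2(168, 576), 0]) cube([42, 49, 600]);
translate([424, 58, 0]) mirror([1, 0, 0]) rotate([0, atan2(168, 576), 0]) cube([42, 49, 600]);
translate([0, 762, 0]) rotate([0, atan2(168, 576), 0]) cube([42, 49, 600]);
translate([424, 762, 0]) mirror([1, 0, 0]) rotate([0, atan2(168, 576), 0]) cube([42, 49, 600]);


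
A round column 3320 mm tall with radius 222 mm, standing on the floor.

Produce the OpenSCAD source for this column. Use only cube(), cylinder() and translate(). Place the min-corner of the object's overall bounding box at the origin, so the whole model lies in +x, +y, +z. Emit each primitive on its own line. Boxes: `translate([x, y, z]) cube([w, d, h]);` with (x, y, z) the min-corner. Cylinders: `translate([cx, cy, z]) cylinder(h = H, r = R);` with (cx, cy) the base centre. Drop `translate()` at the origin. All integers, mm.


translate([222, 222, 0]) cylinder(h = 3320, r = 222);


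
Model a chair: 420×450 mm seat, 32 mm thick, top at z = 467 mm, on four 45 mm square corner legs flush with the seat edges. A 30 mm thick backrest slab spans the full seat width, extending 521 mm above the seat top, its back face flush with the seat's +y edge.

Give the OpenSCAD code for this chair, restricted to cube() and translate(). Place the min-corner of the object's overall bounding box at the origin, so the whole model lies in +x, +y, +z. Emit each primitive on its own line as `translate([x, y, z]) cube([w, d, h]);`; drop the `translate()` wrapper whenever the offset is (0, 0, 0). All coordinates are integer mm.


// leg_h = 467 - 32 = 435
translate([0, 0, 435]) cube([420, 450, 32]);
cube([45, 45, 435]);
translate([375, 0, 0]) cube([45, 45, 435]);
translate([0, 405, 0]) cube([45, 45, 435]);
translate([375, 405, 0]) cube([45, 45, 435]);
translate([0, 420, 467]) cube([420, 30, 521]);


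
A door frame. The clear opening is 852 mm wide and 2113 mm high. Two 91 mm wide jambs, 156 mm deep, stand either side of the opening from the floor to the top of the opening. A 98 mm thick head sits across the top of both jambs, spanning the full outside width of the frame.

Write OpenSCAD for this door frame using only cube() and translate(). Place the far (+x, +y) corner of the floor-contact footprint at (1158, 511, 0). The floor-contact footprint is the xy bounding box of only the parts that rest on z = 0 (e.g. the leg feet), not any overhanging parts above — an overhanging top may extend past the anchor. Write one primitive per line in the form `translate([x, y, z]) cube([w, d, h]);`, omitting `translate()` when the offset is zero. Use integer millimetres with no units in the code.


translate([124, 355, 0]) cube([91, 156, 2113]);
translate([1067, 355, 0]) cube([91, 156, 2113]);
translate([124, 355, 2113]) cube([1034, 156, 98]);


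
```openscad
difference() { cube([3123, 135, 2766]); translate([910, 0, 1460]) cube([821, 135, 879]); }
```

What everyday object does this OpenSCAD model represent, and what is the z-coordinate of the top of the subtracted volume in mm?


A wall with a window opening. The window head height is 2339 mm.

A wall with a rectangular opening subtracted — a window. Sill at z = 1460, opening 879 mm tall, so the head is at 1460 + 879 = 2339 mm.


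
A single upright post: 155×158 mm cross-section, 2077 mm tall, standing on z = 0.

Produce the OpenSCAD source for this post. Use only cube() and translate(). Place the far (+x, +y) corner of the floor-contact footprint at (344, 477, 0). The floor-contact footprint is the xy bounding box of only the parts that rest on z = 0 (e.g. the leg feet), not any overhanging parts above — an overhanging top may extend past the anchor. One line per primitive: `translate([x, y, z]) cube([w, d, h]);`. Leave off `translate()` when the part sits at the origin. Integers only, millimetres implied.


translate([189, 319, 0]) cube([155, 158, 2077]);


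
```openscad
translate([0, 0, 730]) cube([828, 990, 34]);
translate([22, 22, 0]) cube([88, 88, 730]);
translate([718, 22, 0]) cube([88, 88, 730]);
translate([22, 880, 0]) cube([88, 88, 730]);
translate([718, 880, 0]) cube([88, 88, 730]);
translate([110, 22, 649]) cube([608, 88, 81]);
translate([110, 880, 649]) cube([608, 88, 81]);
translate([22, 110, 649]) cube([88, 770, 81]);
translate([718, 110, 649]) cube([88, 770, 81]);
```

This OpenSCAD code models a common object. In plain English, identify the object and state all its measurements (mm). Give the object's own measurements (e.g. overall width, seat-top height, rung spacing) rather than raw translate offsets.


A rectangular dining table. The top is 828×990×34 mm with its upper surface at z = 764 mm. It stands on four 88×88 mm square legs, each inset 22 mm from the nearest pair of top edges, running from the floor to the underside of the top. Four apron rails, 88 mm thick and 81 mm tall, run between adjacent legs with their top edges flush with the underside of the top and their outer faces flush with the legs' outer faces.


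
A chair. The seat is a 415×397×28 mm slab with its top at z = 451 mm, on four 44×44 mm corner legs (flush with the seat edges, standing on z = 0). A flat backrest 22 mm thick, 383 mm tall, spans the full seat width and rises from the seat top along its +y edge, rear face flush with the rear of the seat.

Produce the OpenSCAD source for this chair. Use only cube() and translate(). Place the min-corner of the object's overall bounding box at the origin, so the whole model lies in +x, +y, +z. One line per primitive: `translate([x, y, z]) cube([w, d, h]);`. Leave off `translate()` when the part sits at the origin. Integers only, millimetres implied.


translate([0, 0, 423]) cube([415, 397, 28]);
cube([44, 44, 423]);
translate([371, 0, 0]) cube([44, 44, 423]);
translate([0, 353, 0]) cube([44, 44, 423]);
translate([371, 353, 0]) cube([44, 44, 423]);
translate([0, 375, 451]) cube([415, 22, 383]);


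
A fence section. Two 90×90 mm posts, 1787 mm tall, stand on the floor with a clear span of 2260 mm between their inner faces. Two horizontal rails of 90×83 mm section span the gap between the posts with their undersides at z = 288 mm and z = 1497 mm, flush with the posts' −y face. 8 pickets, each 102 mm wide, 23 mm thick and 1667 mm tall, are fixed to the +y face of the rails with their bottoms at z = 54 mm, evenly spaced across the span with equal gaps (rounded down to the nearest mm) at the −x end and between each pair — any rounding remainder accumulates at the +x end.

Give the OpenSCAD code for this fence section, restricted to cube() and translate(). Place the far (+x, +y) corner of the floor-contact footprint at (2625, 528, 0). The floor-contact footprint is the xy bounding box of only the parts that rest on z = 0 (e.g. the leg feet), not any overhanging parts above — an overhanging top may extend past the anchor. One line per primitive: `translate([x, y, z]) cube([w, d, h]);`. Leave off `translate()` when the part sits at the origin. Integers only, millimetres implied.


translate([185, 438, 0]) cube([90, 90, 1787]);
translate([2535, 438, 0]) cube([90, 90, 1787]);
translate([275, 438, 288]) cube([2260, 90, 83]);
translate([275, 438, 1497]) cube([2260, 90, 83]);
translate([435, 528, 54]) cube([102, 23, 1667]);
translate([697, 528, 54]) cube([102, 23, 1667]);
translate([959, 528, 54]) cube([102, 23, 1667]);
translate([1221, 528, 54]) cube([102, 23, 1667]);
translate([1483, 528, 54]) cube([102, 23, 1667]);
translate([1745, 528, 54]) cube([102, 23, 1667]);
translate([2007, 528, 54]) cube([102, 23, 1667]);
translate([2269, 528, 54]) cube([102, 23, 1667]);
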